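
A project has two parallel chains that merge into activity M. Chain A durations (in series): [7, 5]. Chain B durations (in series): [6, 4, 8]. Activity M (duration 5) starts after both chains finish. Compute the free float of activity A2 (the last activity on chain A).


ES(A2) = sum of predecessors on chain A = 7
EF(A2) = ES + duration = 7 + 5 = 12
Successor of A2 is M. ES(M) = max(sum(A), sum(B)) = max(12, 18) = 18
Free float = ES(successor) - EF(current) = 18 - 12 = 6

6


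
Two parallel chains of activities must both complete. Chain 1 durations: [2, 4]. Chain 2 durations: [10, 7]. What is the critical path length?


Path A total = 2 + 4 = 6
Path B total = 10 + 7 = 17
Critical path = longest path = max(6, 17) = 17

17


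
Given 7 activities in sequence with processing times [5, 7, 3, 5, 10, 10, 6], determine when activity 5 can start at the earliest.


Activity 5 starts after activities 1 through 4 complete.
Predecessor durations: [5, 7, 3, 5]
ES = 5 + 7 + 3 + 5 = 20

20


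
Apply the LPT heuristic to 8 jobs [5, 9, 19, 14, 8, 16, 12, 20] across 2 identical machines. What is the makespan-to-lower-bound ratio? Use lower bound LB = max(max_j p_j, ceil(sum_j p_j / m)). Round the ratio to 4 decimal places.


LPT order: [20, 19, 16, 14, 12, 9, 8, 5]
Machine loads after assignment: [51, 52]
LPT makespan = 52
Lower bound = max(max_job, ceil(total/2)) = max(20, 52) = 52
Ratio = 52 / 52 = 1.0

1.0


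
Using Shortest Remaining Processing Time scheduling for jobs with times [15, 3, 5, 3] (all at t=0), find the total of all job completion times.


Since all jobs arrive at t=0, SRPT equals SPT ordering.
SPT order: [3, 3, 5, 15]
Completion times:
  Job 1: p=3, C=3
  Job 2: p=3, C=6
  Job 3: p=5, C=11
  Job 4: p=15, C=26
Total completion time = 3 + 6 + 11 + 26 = 46

46


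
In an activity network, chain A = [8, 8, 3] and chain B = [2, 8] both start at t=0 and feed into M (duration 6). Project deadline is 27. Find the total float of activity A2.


Forward pass: ES(A2) = sum of predecessors on chain A = 8
EF = ES + duration = 8 + 8 = 16
Backward pass: LF(M) = deadline = 27; LS(M) = 27 - 6 = 21
LF(A2) = LS(M) - sum(successors on chain A) = 21 - 3 = 18
LS = LF - duration = 18 - 8 = 10
Total float = LS - ES = 10 - 8 = 2

2


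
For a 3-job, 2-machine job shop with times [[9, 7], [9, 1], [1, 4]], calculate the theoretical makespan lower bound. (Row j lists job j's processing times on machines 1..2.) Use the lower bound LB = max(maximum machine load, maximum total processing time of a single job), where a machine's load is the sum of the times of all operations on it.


Machine loads:
  Machine 1: 9 + 9 + 1 = 19
  Machine 2: 7 + 1 + 4 = 12
Max machine load = 19
Job totals:
  Job 1: 16
  Job 2: 10
  Job 3: 5
Max job total = 16
Lower bound = max(19, 16) = 19

19


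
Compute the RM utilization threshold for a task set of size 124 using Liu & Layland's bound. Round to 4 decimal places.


Compute 2^(1/124) = 1.0056055492
Subtract 1: 1.0056055492 - 1 = 0.0056055492
Multiply by n: 124 * 0.0056055492 = 0.6950881008
Round to 4 dp: 0.6951

0.6951


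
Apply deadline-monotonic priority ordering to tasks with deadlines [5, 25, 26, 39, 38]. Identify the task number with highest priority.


Sort tasks by relative deadline (ascending):
  Task 1: deadline = 5
  Task 2: deadline = 25
  Task 3: deadline = 26
  Task 5: deadline = 38
  Task 4: deadline = 39
Priority order (highest first): [1, 2, 3, 5, 4]
Highest priority task = 1

1


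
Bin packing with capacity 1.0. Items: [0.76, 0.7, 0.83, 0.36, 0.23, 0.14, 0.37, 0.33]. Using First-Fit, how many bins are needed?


Place items sequentially using First-Fit:
  Item 0.76 -> new Bin 1
  Item 0.7 -> new Bin 2
  Item 0.83 -> new Bin 3
  Item 0.36 -> new Bin 4
  Item 0.23 -> Bin 1 (now 0.99)
  Item 0.14 -> Bin 2 (now 0.84)
  Item 0.37 -> Bin 4 (now 0.73)
  Item 0.33 -> new Bin 5
Total bins used = 5

5


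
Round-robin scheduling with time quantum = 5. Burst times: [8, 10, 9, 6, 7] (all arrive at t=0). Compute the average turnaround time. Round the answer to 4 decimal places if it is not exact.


Time quantum = 5
Execution trace:
  J1 runs 5 units, time = 5
  J2 runs 5 units, time = 10
  J3 runs 5 units, time = 15
  J4 runs 5 units, time = 20
  J5 runs 5 units, time = 25
  J1 runs 3 units, time = 28
  J2 runs 5 units, time = 33
  J3 runs 4 units, time = 37
  J4 runs 1 units, time = 38
  J5 runs 2 units, time = 40
Finish times: [28, 33, 37, 38, 40]
Average turnaround = 176/5 = 35.2

35.2


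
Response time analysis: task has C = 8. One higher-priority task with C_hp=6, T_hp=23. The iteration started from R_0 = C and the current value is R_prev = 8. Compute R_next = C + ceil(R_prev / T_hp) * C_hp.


R_next = C + ceil(R_prev / T_hp) * C_hp
ceil(8 / 23) = ceil(0.3478) = 1
Interference = 1 * 6 = 6
R_next = 8 + 6 = 14

14


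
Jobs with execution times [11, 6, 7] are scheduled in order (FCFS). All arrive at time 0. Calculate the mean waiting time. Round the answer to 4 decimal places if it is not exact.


FCFS order (as given): [11, 6, 7]
Waiting times:
  Job 1: wait = 0
  Job 2: wait = 11
  Job 3: wait = 17
Sum of waiting times = 28
Average waiting time = 28/3 = 9.3333

9.3333


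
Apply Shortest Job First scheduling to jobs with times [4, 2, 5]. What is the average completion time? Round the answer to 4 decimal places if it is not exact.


SJF order (ascending): [2, 4, 5]
Completion times:
  Job 1: burst=2, C=2
  Job 2: burst=4, C=6
  Job 3: burst=5, C=11
Average completion = 19/3 = 6.3333

6.3333


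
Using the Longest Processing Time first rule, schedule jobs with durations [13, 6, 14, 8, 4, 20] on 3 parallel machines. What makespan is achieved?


Sort jobs in decreasing order (LPT): [20, 14, 13, 8, 6, 4]
Assign each job to the least loaded machine:
  Machine 1: jobs [20, 4], load = 24
  Machine 2: jobs [14, 6], load = 20
  Machine 3: jobs [13, 8], load = 21
Makespan = max load = 24

24


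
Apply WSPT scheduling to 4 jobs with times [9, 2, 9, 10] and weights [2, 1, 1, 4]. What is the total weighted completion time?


Compute p/w ratios and sort ascending (WSPT): [(2, 1), (10, 4), (9, 2), (9, 1)]
Compute weighted completion times:
  Job (p=2,w=1): C=2, w*C=1*2=2
  Job (p=10,w=4): C=12, w*C=4*12=48
  Job (p=9,w=2): C=21, w*C=2*21=42
  Job (p=9,w=1): C=30, w*C=1*30=30
Total weighted completion time = 122

122


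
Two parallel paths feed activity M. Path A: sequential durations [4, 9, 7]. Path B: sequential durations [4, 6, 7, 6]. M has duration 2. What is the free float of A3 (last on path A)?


ES(A3) = sum of predecessors on chain A = 13
EF(A3) = ES + duration = 13 + 7 = 20
Successor of A3 is M. ES(M) = max(sum(A), sum(B)) = max(20, 23) = 23
Free float = ES(successor) - EF(current) = 23 - 20 = 3

3


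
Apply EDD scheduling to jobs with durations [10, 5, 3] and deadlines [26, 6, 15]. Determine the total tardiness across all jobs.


Sort by due date (EDD order): [(5, 6), (3, 15), (10, 26)]
Compute completion times and tardiness:
  Job 1: p=5, d=6, C=5, tardiness=max(0,5-6)=0
  Job 2: p=3, d=15, C=8, tardiness=max(0,8-15)=0
  Job 3: p=10, d=26, C=18, tardiness=max(0,18-26)=0
Total tardiness = 0

0


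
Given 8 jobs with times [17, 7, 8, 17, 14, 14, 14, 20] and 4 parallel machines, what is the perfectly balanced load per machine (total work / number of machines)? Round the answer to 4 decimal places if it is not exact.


Total processing time = 17 + 7 + 8 + 17 + 14 + 14 + 14 + 20 = 111
Number of machines = 4
Ideal balanced load = 111 / 4 = 27.75

27.75


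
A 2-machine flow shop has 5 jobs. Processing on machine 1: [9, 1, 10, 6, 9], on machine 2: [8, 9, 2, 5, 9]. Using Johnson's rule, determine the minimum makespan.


Apply Johnson's rule:
  Group 1 (a <= b): [(2, 1, 9), (5, 9, 9)]
  Group 2 (a > b): [(1, 9, 8), (4, 6, 5), (3, 10, 2)]
Optimal job order: [2, 5, 1, 4, 3]
Schedule:
  Job 2: M1 done at 1, M2 done at 10
  Job 5: M1 done at 10, M2 done at 19
  Job 1: M1 done at 19, M2 done at 27
  Job 4: M1 done at 25, M2 done at 32
  Job 3: M1 done at 35, M2 done at 37
Makespan = 37

37


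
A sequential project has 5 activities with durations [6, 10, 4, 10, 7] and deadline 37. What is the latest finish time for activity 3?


LF(activity 3) = deadline - sum of successor durations
Successors: activities 4 through 5 with durations [10, 7]
Sum of successor durations = 17
LF = 37 - 17 = 20

20


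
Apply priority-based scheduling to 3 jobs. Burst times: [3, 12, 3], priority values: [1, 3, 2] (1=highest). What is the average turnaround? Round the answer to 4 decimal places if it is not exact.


Sort by priority (ascending = highest first):
Order: [(1, 3), (2, 3), (3, 12)]
Completion times:
  Priority 1, burst=3, C=3
  Priority 2, burst=3, C=6
  Priority 3, burst=12, C=18
Average turnaround = 27/3 = 9.0

9.0


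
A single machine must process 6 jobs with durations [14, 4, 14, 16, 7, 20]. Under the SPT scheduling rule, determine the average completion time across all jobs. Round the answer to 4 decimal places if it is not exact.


Sort jobs by processing time (SPT order): [4, 7, 14, 14, 16, 20]
Compute completion times sequentially:
  Job 1: processing = 4, completes at 4
  Job 2: processing = 7, completes at 11
  Job 3: processing = 14, completes at 25
  Job 4: processing = 14, completes at 39
  Job 5: processing = 16, completes at 55
  Job 6: processing = 20, completes at 75
Sum of completion times = 209
Average completion time = 209/6 = 34.8333

34.8333


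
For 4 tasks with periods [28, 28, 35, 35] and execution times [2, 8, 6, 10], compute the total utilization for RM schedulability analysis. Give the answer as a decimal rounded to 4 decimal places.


Compute individual utilizations (exact fractions):
  Task 1: C/T = 2/28 = 1/14 (approx. 0.0714)
  Task 2: C/T = 8/28 = 2/7 (approx. 0.2857)
  Task 3: C/T = 6/35 (approx. 0.1714)
  Task 4: C/T = 10/35 = 2/7 (approx. 0.2857)
Total utilization U = 1/14 + 2/7 + 6/35 + 2/7 = 57/70
Rounded to 4 decimal places: U = 0.8143
RM (Liu & Layland) bound for 4 tasks = 0.756828; compare with U = 57/70 (approx. 0.814286)
bound < U <= 1, so the RM sufficient condition is not met (inconclusive; an exact test such as response-time analysis is needed).

0.8143


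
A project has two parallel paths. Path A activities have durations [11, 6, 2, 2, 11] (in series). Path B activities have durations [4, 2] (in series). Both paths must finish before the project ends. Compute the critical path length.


Path A total = 11 + 6 + 2 + 2 + 11 = 32
Path B total = 4 + 2 = 6
Critical path = longest path = max(32, 6) = 32

32


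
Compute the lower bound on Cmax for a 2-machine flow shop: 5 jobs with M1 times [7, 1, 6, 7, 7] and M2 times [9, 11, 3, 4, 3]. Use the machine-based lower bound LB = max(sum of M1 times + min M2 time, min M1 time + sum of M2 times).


LB1 = sum(M1 times) + min(M2 times) = 28 + 3 = 31
LB2 = min(M1 times) + sum(M2 times) = 1 + 30 = 31
Lower bound = max(LB1, LB2) = max(31, 31) = 31

31


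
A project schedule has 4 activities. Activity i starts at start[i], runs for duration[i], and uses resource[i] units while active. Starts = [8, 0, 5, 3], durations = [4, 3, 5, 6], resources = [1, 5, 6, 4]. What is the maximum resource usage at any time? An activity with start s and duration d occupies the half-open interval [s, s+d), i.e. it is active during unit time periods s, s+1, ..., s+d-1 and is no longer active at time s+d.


Each activity i is active on [start_i, start_i + duration_i).
Compute total resource usage per time slot:
  t=0: active resources = [5], total = 5
  t=1: active resources = [5], total = 5
  t=2: active resources = [5], total = 5
  t=3: active resources = [4], total = 4
  t=4: active resources = [4], total = 4
  t=5: active resources = [6, 4], total = 10
  t=6: active resources = [6, 4], total = 10
  t=7: active resources = [6, 4], total = 10
  t=8: active resources = [1, 6, 4], total = 11
  t=9: active resources = [1, 6], total = 7
  t=10: active resources = [1], total = 1
  t=11: active resources = [1], total = 1
Peak resource demand = 11

11


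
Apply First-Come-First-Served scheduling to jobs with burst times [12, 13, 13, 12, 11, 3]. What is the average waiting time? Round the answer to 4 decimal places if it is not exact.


FCFS order (as given): [12, 13, 13, 12, 11, 3]
Waiting times:
  Job 1: wait = 0
  Job 2: wait = 12
  Job 3: wait = 25
  Job 4: wait = 38
  Job 5: wait = 50
  Job 6: wait = 61
Sum of waiting times = 186
Average waiting time = 186/6 = 31.0

31.0


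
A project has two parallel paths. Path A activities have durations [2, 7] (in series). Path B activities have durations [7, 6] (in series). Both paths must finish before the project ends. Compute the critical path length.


Path A total = 2 + 7 = 9
Path B total = 7 + 6 = 13
Critical path = longest path = max(9, 13) = 13

13


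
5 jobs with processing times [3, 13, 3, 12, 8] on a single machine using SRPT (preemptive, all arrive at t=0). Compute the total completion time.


Since all jobs arrive at t=0, SRPT equals SPT ordering.
SPT order: [3, 3, 8, 12, 13]
Completion times:
  Job 1: p=3, C=3
  Job 2: p=3, C=6
  Job 3: p=8, C=14
  Job 4: p=12, C=26
  Job 5: p=13, C=39
Total completion time = 3 + 6 + 14 + 26 + 39 = 88

88


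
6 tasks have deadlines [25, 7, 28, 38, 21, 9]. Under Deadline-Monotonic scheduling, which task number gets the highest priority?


Sort tasks by relative deadline (ascending):
  Task 2: deadline = 7
  Task 6: deadline = 9
  Task 5: deadline = 21
  Task 1: deadline = 25
  Task 3: deadline = 28
  Task 4: deadline = 38
Priority order (highest first): [2, 6, 5, 1, 3, 4]
Highest priority task = 2

2


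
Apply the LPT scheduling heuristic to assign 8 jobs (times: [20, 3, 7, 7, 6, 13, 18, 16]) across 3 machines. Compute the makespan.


Sort jobs in decreasing order (LPT): [20, 18, 16, 13, 7, 7, 6, 3]
Assign each job to the least loaded machine:
  Machine 1: jobs [20, 7, 3], load = 30
  Machine 2: jobs [18, 7, 6], load = 31
  Machine 3: jobs [16, 13], load = 29
Makespan = max load = 31

31


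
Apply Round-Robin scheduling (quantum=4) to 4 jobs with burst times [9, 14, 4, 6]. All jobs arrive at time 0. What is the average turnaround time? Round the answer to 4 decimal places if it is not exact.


Time quantum = 4
Execution trace:
  J1 runs 4 units, time = 4
  J2 runs 4 units, time = 8
  J3 runs 4 units, time = 12
  J4 runs 4 units, time = 16
  J1 runs 4 units, time = 20
  J2 runs 4 units, time = 24
  J4 runs 2 units, time = 26
  J1 runs 1 units, time = 27
  J2 runs 4 units, time = 31
  J2 runs 2 units, time = 33
Finish times: [27, 33, 12, 26]
Average turnaround = 98/4 = 24.5

24.5


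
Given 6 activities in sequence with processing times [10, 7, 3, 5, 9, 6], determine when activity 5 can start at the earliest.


Activity 5 starts after activities 1 through 4 complete.
Predecessor durations: [10, 7, 3, 5]
ES = 10 + 7 + 3 + 5 = 25

25


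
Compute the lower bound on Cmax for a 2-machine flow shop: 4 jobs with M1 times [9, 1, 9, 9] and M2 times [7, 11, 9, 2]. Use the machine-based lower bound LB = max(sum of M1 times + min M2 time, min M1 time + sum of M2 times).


LB1 = sum(M1 times) + min(M2 times) = 28 + 2 = 30
LB2 = min(M1 times) + sum(M2 times) = 1 + 29 = 30
Lower bound = max(LB1, LB2) = max(30, 30) = 30

30


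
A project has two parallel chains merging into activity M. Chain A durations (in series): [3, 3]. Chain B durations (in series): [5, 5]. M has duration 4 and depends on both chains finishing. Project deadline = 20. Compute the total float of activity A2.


Forward pass: ES(A2) = sum of predecessors on chain A = 3
EF = ES + duration = 3 + 3 = 6
Backward pass: LF(M) = deadline = 20; LS(M) = 20 - 4 = 16
LF(A2) = LS(M) - sum(successors on chain A) = 16 - 0 = 16
LS = LF - duration = 16 - 3 = 13
Total float = LS - ES = 13 - 3 = 10

10


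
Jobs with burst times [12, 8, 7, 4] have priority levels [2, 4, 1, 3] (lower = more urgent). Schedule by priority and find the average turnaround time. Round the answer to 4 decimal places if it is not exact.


Sort by priority (ascending = highest first):
Order: [(1, 7), (2, 12), (3, 4), (4, 8)]
Completion times:
  Priority 1, burst=7, C=7
  Priority 2, burst=12, C=19
  Priority 3, burst=4, C=23
  Priority 4, burst=8, C=31
Average turnaround = 80/4 = 20.0

20.0


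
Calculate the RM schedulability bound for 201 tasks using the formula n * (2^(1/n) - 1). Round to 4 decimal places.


Compute 2^(1/201) = 1.0034544463
Subtract 1: 1.0034544463 - 1 = 0.0034544463
Multiply by n: 201 * 0.0034544463 = 0.6943437063
Round to 4 dp: 0.6943

0.6943


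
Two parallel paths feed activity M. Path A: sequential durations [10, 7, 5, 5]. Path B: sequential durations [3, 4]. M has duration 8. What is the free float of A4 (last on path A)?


ES(A4) = sum of predecessors on chain A = 22
EF(A4) = ES + duration = 22 + 5 = 27
Successor of A4 is M. ES(M) = max(sum(A), sum(B)) = max(27, 7) = 27
Free float = ES(successor) - EF(current) = 27 - 27 = 0

0


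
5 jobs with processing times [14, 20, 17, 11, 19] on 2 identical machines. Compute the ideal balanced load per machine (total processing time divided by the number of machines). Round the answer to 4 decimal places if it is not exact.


Total processing time = 14 + 20 + 17 + 11 + 19 = 81
Number of machines = 2
Ideal balanced load = 81 / 2 = 40.5

40.5


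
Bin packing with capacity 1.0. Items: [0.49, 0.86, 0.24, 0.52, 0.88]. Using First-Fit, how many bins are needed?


Place items sequentially using First-Fit:
  Item 0.49 -> new Bin 1
  Item 0.86 -> new Bin 2
  Item 0.24 -> Bin 1 (now 0.73)
  Item 0.52 -> new Bin 3
  Item 0.88 -> new Bin 4
Total bins used = 4

4


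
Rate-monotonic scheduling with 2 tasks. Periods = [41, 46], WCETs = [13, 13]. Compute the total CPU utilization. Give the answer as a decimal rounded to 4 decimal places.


Compute individual utilizations (exact fractions):
  Task 1: C/T = 13/41 (approx. 0.3171)
  Task 2: C/T = 13/46 (approx. 0.2826)
Total utilization U = 13/41 + 13/46 = 1131/1886
Rounded to 4 decimal places: U = 0.5997
RM (Liu & Layland) bound for 2 tasks = 0.828427; compare with U = 1131/1886 (approx. 0.599682)
U <= bound, so schedulable by RM sufficient condition.

0.5997


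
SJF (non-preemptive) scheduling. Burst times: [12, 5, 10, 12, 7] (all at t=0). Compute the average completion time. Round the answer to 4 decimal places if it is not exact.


SJF order (ascending): [5, 7, 10, 12, 12]
Completion times:
  Job 1: burst=5, C=5
  Job 2: burst=7, C=12
  Job 3: burst=10, C=22
  Job 4: burst=12, C=34
  Job 5: burst=12, C=46
Average completion = 119/5 = 23.8

23.8


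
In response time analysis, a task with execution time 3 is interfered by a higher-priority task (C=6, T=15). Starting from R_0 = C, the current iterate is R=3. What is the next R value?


R_next = C + ceil(R_prev / T_hp) * C_hp
ceil(3 / 15) = ceil(0.2) = 1
Interference = 1 * 6 = 6
R_next = 3 + 6 = 9

9


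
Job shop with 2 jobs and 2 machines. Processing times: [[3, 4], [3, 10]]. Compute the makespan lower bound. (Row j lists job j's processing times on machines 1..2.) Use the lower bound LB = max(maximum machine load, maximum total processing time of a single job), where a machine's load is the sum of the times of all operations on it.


Machine loads:
  Machine 1: 3 + 3 = 6
  Machine 2: 4 + 10 = 14
Max machine load = 14
Job totals:
  Job 1: 7
  Job 2: 13
Max job total = 13
Lower bound = max(14, 13) = 14

14


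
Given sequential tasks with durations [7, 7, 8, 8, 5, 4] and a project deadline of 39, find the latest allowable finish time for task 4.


LF(activity 4) = deadline - sum of successor durations
Successors: activities 5 through 6 with durations [5, 4]
Sum of successor durations = 9
LF = 39 - 9 = 30

30


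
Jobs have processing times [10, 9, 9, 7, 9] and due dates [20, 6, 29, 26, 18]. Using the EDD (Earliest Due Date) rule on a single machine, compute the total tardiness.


Sort by due date (EDD order): [(9, 6), (9, 18), (10, 20), (7, 26), (9, 29)]
Compute completion times and tardiness:
  Job 1: p=9, d=6, C=9, tardiness=max(0,9-6)=3
  Job 2: p=9, d=18, C=18, tardiness=max(0,18-18)=0
  Job 3: p=10, d=20, C=28, tardiness=max(0,28-20)=8
  Job 4: p=7, d=26, C=35, tardiness=max(0,35-26)=9
  Job 5: p=9, d=29, C=44, tardiness=max(0,44-29)=15
Total tardiness = 35

35


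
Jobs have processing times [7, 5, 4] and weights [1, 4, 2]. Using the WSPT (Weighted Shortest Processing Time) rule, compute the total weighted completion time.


Compute p/w ratios and sort ascending (WSPT): [(5, 4), (4, 2), (7, 1)]
Compute weighted completion times:
  Job (p=5,w=4): C=5, w*C=4*5=20
  Job (p=4,w=2): C=9, w*C=2*9=18
  Job (p=7,w=1): C=16, w*C=1*16=16
Total weighted completion time = 54

54


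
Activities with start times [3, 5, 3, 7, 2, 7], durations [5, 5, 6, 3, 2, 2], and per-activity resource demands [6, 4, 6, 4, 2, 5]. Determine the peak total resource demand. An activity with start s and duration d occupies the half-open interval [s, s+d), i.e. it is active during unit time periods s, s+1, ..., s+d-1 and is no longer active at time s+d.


Each activity i is active on [start_i, start_i + duration_i).
Compute total resource usage per time slot:
  t=0: active resources = [], total = 0
  t=1: active resources = [], total = 0
  t=2: active resources = [2], total = 2
  t=3: active resources = [6, 6, 2], total = 14
  t=4: active resources = [6, 6], total = 12
  t=5: active resources = [6, 4, 6], total = 16
  t=6: active resources = [6, 4, 6], total = 16
  t=7: active resources = [6, 4, 6, 4, 5], total = 25
  t=8: active resources = [4, 6, 4, 5], total = 19
  t=9: active resources = [4, 4], total = 8
Peak resource demand = 25

25


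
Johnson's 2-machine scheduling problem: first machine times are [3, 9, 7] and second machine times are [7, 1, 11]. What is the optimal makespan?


Apply Johnson's rule:
  Group 1 (a <= b): [(1, 3, 7), (3, 7, 11)]
  Group 2 (a > b): [(2, 9, 1)]
Optimal job order: [1, 3, 2]
Schedule:
  Job 1: M1 done at 3, M2 done at 10
  Job 3: M1 done at 10, M2 done at 21
  Job 2: M1 done at 19, M2 done at 22
Makespan = 22

22


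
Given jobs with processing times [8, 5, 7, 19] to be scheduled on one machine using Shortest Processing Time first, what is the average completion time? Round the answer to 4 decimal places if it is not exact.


Sort jobs by processing time (SPT order): [5, 7, 8, 19]
Compute completion times sequentially:
  Job 1: processing = 5, completes at 5
  Job 2: processing = 7, completes at 12
  Job 3: processing = 8, completes at 20
  Job 4: processing = 19, completes at 39
Sum of completion times = 76
Average completion time = 76/4 = 19.0

19.0


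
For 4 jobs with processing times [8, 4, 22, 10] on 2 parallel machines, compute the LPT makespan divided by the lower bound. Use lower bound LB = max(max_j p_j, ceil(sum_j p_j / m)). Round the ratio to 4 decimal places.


LPT order: [22, 10, 8, 4]
Machine loads after assignment: [22, 22]
LPT makespan = 22
Lower bound = max(max_job, ceil(total/2)) = max(22, 22) = 22
Ratio = 22 / 22 = 1.0

1.0


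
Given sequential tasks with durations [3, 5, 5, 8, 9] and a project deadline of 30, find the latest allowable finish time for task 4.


LF(activity 4) = deadline - sum of successor durations
Successors: activities 5 through 5 with durations [9]
Sum of successor durations = 9
LF = 30 - 9 = 21

21


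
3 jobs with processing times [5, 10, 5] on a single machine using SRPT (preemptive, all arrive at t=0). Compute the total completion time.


Since all jobs arrive at t=0, SRPT equals SPT ordering.
SPT order: [5, 5, 10]
Completion times:
  Job 1: p=5, C=5
  Job 2: p=5, C=10
  Job 3: p=10, C=20
Total completion time = 5 + 10 + 20 = 35

35


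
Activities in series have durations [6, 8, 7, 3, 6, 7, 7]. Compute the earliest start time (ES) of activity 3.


Activity 3 starts after activities 1 through 2 complete.
Predecessor durations: [6, 8]
ES = 6 + 8 = 14

14


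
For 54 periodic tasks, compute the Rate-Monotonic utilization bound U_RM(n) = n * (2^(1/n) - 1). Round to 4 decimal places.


Compute 2^(1/54) = 1.0129187947
Subtract 1: 1.0129187947 - 1 = 0.0129187947
Multiply by n: 54 * 0.0129187947 = 0.6976149138
Round to 4 dp: 0.6976

0.6976


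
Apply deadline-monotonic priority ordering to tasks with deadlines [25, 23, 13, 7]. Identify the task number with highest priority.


Sort tasks by relative deadline (ascending):
  Task 4: deadline = 7
  Task 3: deadline = 13
  Task 2: deadline = 23
  Task 1: deadline = 25
Priority order (highest first): [4, 3, 2, 1]
Highest priority task = 4

4


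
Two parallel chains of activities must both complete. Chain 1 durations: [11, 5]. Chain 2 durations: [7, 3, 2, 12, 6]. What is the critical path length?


Path A total = 11 + 5 = 16
Path B total = 7 + 3 + 2 + 12 + 6 = 30
Critical path = longest path = max(16, 30) = 30

30


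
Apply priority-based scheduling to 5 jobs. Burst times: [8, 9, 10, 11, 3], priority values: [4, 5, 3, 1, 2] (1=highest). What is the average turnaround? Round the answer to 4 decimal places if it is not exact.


Sort by priority (ascending = highest first):
Order: [(1, 11), (2, 3), (3, 10), (4, 8), (5, 9)]
Completion times:
  Priority 1, burst=11, C=11
  Priority 2, burst=3, C=14
  Priority 3, burst=10, C=24
  Priority 4, burst=8, C=32
  Priority 5, burst=9, C=41
Average turnaround = 122/5 = 24.4

24.4


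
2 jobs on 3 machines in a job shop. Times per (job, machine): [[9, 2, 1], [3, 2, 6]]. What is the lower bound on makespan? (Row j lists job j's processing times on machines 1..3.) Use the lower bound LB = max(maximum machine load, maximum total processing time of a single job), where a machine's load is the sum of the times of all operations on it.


Machine loads:
  Machine 1: 9 + 3 = 12
  Machine 2: 2 + 2 = 4
  Machine 3: 1 + 6 = 7
Max machine load = 12
Job totals:
  Job 1: 12
  Job 2: 11
Max job total = 12
Lower bound = max(12, 12) = 12

12


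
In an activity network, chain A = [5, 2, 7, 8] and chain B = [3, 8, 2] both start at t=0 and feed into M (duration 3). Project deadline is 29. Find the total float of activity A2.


Forward pass: ES(A2) = sum of predecessors on chain A = 5
EF = ES + duration = 5 + 2 = 7
Backward pass: LF(M) = deadline = 29; LS(M) = 29 - 3 = 26
LF(A2) = LS(M) - sum(successors on chain A) = 26 - 15 = 11
LS = LF - duration = 11 - 2 = 9
Total float = LS - ES = 9 - 5 = 4

4


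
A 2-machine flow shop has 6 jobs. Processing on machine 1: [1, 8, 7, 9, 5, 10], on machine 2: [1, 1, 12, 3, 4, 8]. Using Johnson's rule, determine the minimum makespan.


Apply Johnson's rule:
  Group 1 (a <= b): [(1, 1, 1), (3, 7, 12)]
  Group 2 (a > b): [(6, 10, 8), (5, 5, 4), (4, 9, 3), (2, 8, 1)]
Optimal job order: [1, 3, 6, 5, 4, 2]
Schedule:
  Job 1: M1 done at 1, M2 done at 2
  Job 3: M1 done at 8, M2 done at 20
  Job 6: M1 done at 18, M2 done at 28
  Job 5: M1 done at 23, M2 done at 32
  Job 4: M1 done at 32, M2 done at 35
  Job 2: M1 done at 40, M2 done at 41
Makespan = 41

41


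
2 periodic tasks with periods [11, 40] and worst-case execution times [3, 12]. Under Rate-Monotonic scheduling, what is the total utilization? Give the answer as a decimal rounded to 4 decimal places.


Compute individual utilizations (exact fractions):
  Task 1: C/T = 3/11 (approx. 0.2727)
  Task 2: C/T = 12/40 = 3/10 (approx. 0.3)
Total utilization U = 3/11 + 3/10 = 63/110
Rounded to 4 decimal places: U = 0.5727
RM (Liu & Layland) bound for 2 tasks = 0.828427; compare with U = 63/110 (approx. 0.572727)
U <= bound, so schedulable by RM sufficient condition.

0.5727


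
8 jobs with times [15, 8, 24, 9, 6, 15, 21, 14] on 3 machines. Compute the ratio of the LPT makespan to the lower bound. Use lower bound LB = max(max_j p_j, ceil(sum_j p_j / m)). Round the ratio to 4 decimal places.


LPT order: [24, 21, 15, 15, 14, 9, 8, 6]
Machine loads after assignment: [39, 35, 38]
LPT makespan = 39
Lower bound = max(max_job, ceil(total/3)) = max(24, 38) = 38
Ratio = 39 / 38 = 1.0263

1.0263


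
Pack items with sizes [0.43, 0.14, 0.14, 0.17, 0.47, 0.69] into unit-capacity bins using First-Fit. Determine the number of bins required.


Place items sequentially using First-Fit:
  Item 0.43 -> new Bin 1
  Item 0.14 -> Bin 1 (now 0.57)
  Item 0.14 -> Bin 1 (now 0.71)
  Item 0.17 -> Bin 1 (now 0.88)
  Item 0.47 -> new Bin 2
  Item 0.69 -> new Bin 3
Total bins used = 3

3


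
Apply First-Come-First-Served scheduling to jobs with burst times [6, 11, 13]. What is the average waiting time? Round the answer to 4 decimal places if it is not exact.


FCFS order (as given): [6, 11, 13]
Waiting times:
  Job 1: wait = 0
  Job 2: wait = 6
  Job 3: wait = 17
Sum of waiting times = 23
Average waiting time = 23/3 = 7.6667

7.6667


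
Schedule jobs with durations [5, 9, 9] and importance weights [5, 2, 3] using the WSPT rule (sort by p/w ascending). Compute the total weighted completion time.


Compute p/w ratios and sort ascending (WSPT): [(5, 5), (9, 3), (9, 2)]
Compute weighted completion times:
  Job (p=5,w=5): C=5, w*C=5*5=25
  Job (p=9,w=3): C=14, w*C=3*14=42
  Job (p=9,w=2): C=23, w*C=2*23=46
Total weighted completion time = 113

113


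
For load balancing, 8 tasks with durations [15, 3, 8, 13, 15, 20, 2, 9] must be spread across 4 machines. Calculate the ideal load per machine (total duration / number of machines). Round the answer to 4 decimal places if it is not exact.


Total processing time = 15 + 3 + 8 + 13 + 15 + 20 + 2 + 9 = 85
Number of machines = 4
Ideal balanced load = 85 / 4 = 21.25

21.25


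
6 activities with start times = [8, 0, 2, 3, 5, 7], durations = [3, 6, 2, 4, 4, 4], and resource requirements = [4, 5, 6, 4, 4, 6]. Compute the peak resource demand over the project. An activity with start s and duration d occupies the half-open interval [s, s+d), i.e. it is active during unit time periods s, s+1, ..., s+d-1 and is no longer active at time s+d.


Each activity i is active on [start_i, start_i + duration_i).
Compute total resource usage per time slot:
  t=0: active resources = [5], total = 5
  t=1: active resources = [5], total = 5
  t=2: active resources = [5, 6], total = 11
  t=3: active resources = [5, 6, 4], total = 15
  t=4: active resources = [5, 4], total = 9
  t=5: active resources = [5, 4, 4], total = 13
  t=6: active resources = [4, 4], total = 8
  t=7: active resources = [4, 6], total = 10
  t=8: active resources = [4, 4, 6], total = 14
  t=9: active resources = [4, 6], total = 10
  t=10: active resources = [4, 6], total = 10
Peak resource demand = 15

15


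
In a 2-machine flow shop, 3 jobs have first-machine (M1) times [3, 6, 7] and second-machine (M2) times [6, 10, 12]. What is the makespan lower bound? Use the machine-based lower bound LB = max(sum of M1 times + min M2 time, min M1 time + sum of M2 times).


LB1 = sum(M1 times) + min(M2 times) = 16 + 6 = 22
LB2 = min(M1 times) + sum(M2 times) = 3 + 28 = 31
Lower bound = max(LB1, LB2) = max(22, 31) = 31

31


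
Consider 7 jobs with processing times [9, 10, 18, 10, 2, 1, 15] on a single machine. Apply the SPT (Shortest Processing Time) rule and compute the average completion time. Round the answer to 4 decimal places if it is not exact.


Sort jobs by processing time (SPT order): [1, 2, 9, 10, 10, 15, 18]
Compute completion times sequentially:
  Job 1: processing = 1, completes at 1
  Job 2: processing = 2, completes at 3
  Job 3: processing = 9, completes at 12
  Job 4: processing = 10, completes at 22
  Job 5: processing = 10, completes at 32
  Job 6: processing = 15, completes at 47
  Job 7: processing = 18, completes at 65
Sum of completion times = 182
Average completion time = 182/7 = 26.0

26.0


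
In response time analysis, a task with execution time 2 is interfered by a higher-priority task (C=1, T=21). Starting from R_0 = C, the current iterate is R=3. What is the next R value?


R_next = C + ceil(R_prev / T_hp) * C_hp
ceil(3 / 21) = ceil(0.1429) = 1
Interference = 1 * 1 = 1
R_next = 2 + 1 = 3
R_next = R_prev, so the iteration has converged (response time = 3).

3


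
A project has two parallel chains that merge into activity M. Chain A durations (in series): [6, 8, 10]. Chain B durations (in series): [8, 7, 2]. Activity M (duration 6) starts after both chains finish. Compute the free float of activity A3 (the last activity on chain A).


ES(A3) = sum of predecessors on chain A = 14
EF(A3) = ES + duration = 14 + 10 = 24
Successor of A3 is M. ES(M) = max(sum(A), sum(B)) = max(24, 17) = 24
Free float = ES(successor) - EF(current) = 24 - 24 = 0

0


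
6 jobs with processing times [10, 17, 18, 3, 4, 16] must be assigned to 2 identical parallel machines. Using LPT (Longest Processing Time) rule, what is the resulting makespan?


Sort jobs in decreasing order (LPT): [18, 17, 16, 10, 4, 3]
Assign each job to the least loaded machine:
  Machine 1: jobs [18, 10, 4, 3], load = 35
  Machine 2: jobs [17, 16], load = 33
Makespan = max load = 35

35


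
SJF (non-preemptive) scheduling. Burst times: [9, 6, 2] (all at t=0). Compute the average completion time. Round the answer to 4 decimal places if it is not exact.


SJF order (ascending): [2, 6, 9]
Completion times:
  Job 1: burst=2, C=2
  Job 2: burst=6, C=8
  Job 3: burst=9, C=17
Average completion = 27/3 = 9.0

9.0


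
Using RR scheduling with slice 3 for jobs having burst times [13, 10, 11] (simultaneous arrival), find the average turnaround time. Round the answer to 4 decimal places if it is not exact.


Time quantum = 3
Execution trace:
  J1 runs 3 units, time = 3
  J2 runs 3 units, time = 6
  J3 runs 3 units, time = 9
  J1 runs 3 units, time = 12
  J2 runs 3 units, time = 15
  J3 runs 3 units, time = 18
  J1 runs 3 units, time = 21
  J2 runs 3 units, time = 24
  J3 runs 3 units, time = 27
  J1 runs 3 units, time = 30
  J2 runs 1 units, time = 31
  J3 runs 2 units, time = 33
  J1 runs 1 units, time = 34
Finish times: [34, 31, 33]
Average turnaround = 98/3 = 32.6667

32.6667


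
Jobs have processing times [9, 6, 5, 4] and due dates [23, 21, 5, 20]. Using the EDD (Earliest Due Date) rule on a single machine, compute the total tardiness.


Sort by due date (EDD order): [(5, 5), (4, 20), (6, 21), (9, 23)]
Compute completion times and tardiness:
  Job 1: p=5, d=5, C=5, tardiness=max(0,5-5)=0
  Job 2: p=4, d=20, C=9, tardiness=max(0,9-20)=0
  Job 3: p=6, d=21, C=15, tardiness=max(0,15-21)=0
  Job 4: p=9, d=23, C=24, tardiness=max(0,24-23)=1
Total tardiness = 1

1


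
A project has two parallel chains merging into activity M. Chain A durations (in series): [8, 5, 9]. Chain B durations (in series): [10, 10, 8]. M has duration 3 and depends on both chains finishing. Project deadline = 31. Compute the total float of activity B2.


Forward pass: ES(B2) = sum of predecessors on chain B = 10
EF = ES + duration = 10 + 10 = 20
Backward pass: LF(M) = deadline = 31; LS(M) = 31 - 3 = 28
LF(B2) = LS(M) - sum(successors on chain B) = 28 - 8 = 20
LS = LF - duration = 20 - 10 = 10
Total float = LS - ES = 10 - 10 = 0

0


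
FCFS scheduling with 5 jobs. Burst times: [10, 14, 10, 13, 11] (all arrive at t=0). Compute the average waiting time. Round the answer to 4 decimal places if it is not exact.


FCFS order (as given): [10, 14, 10, 13, 11]
Waiting times:
  Job 1: wait = 0
  Job 2: wait = 10
  Job 3: wait = 24
  Job 4: wait = 34
  Job 5: wait = 47
Sum of waiting times = 115
Average waiting time = 115/5 = 23.0

23.0


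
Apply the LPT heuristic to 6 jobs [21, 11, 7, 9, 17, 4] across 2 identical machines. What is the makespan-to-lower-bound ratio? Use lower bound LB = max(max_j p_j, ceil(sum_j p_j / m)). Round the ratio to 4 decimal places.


LPT order: [21, 17, 11, 9, 7, 4]
Machine loads after assignment: [34, 35]
LPT makespan = 35
Lower bound = max(max_job, ceil(total/2)) = max(21, 35) = 35
Ratio = 35 / 35 = 1.0

1.0


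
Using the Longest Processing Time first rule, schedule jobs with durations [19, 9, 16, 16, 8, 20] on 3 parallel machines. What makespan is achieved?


Sort jobs in decreasing order (LPT): [20, 19, 16, 16, 9, 8]
Assign each job to the least loaded machine:
  Machine 1: jobs [20, 8], load = 28
  Machine 2: jobs [19, 9], load = 28
  Machine 3: jobs [16, 16], load = 32
Makespan = max load = 32

32


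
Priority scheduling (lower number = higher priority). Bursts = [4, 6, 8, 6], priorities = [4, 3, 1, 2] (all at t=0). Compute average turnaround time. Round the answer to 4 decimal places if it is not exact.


Sort by priority (ascending = highest first):
Order: [(1, 8), (2, 6), (3, 6), (4, 4)]
Completion times:
  Priority 1, burst=8, C=8
  Priority 2, burst=6, C=14
  Priority 3, burst=6, C=20
  Priority 4, burst=4, C=24
Average turnaround = 66/4 = 16.5

16.5


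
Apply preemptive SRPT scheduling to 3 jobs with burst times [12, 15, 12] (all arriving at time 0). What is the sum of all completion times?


Since all jobs arrive at t=0, SRPT equals SPT ordering.
SPT order: [12, 12, 15]
Completion times:
  Job 1: p=12, C=12
  Job 2: p=12, C=24
  Job 3: p=15, C=39
Total completion time = 12 + 24 + 39 = 75

75


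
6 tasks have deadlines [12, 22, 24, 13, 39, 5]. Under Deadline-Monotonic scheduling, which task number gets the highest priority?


Sort tasks by relative deadline (ascending):
  Task 6: deadline = 5
  Task 1: deadline = 12
  Task 4: deadline = 13
  Task 2: deadline = 22
  Task 3: deadline = 24
  Task 5: deadline = 39
Priority order (highest first): [6, 1, 4, 2, 3, 5]
Highest priority task = 6

6


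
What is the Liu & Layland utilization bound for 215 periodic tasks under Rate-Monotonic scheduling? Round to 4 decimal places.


Compute 2^(1/215) = 1.0032291429
Subtract 1: 1.0032291429 - 1 = 0.0032291429
Multiply by n: 215 * 0.0032291429 = 0.6942657235
Round to 4 dp: 0.6943

0.6943


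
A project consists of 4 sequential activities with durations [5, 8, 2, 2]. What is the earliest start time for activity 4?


Activity 4 starts after activities 1 through 3 complete.
Predecessor durations: [5, 8, 2]
ES = 5 + 8 + 2 = 15

15


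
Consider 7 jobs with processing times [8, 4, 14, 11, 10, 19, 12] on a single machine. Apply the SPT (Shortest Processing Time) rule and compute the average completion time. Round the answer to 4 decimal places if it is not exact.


Sort jobs by processing time (SPT order): [4, 8, 10, 11, 12, 14, 19]
Compute completion times sequentially:
  Job 1: processing = 4, completes at 4
  Job 2: processing = 8, completes at 12
  Job 3: processing = 10, completes at 22
  Job 4: processing = 11, completes at 33
  Job 5: processing = 12, completes at 45
  Job 6: processing = 14, completes at 59
  Job 7: processing = 19, completes at 78
Sum of completion times = 253
Average completion time = 253/7 = 36.1429

36.1429


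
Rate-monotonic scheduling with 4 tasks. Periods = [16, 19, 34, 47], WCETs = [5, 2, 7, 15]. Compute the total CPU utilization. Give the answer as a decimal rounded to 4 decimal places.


Compute individual utilizations (exact fractions):
  Task 1: C/T = 5/16 (approx. 0.3125)
  Task 2: C/T = 2/19 (approx. 0.1053)
  Task 3: C/T = 7/34 (approx. 0.2059)
  Task 4: C/T = 15/47 (approx. 0.3191)
Total utilization U = 5/16 + 2/19 + 7/34 + 15/47 = 229001/242896
Rounded to 4 decimal places: U = 0.9428
RM (Liu & Layland) bound for 4 tasks = 0.756828; compare with U = 229001/242896 (approx. 0.942794)
bound < U <= 1, so the RM sufficient condition is not met (inconclusive; an exact test such as response-time analysis is needed).

0.9428


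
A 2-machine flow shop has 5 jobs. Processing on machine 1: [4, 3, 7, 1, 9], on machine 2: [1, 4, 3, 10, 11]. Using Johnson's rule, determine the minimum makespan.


Apply Johnson's rule:
  Group 1 (a <= b): [(4, 1, 10), (2, 3, 4), (5, 9, 11)]
  Group 2 (a > b): [(3, 7, 3), (1, 4, 1)]
Optimal job order: [4, 2, 5, 3, 1]
Schedule:
  Job 4: M1 done at 1, M2 done at 11
  Job 2: M1 done at 4, M2 done at 15
  Job 5: M1 done at 13, M2 done at 26
  Job 3: M1 done at 20, M2 done at 29
  Job 1: M1 done at 24, M2 done at 30
Makespan = 30

30
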